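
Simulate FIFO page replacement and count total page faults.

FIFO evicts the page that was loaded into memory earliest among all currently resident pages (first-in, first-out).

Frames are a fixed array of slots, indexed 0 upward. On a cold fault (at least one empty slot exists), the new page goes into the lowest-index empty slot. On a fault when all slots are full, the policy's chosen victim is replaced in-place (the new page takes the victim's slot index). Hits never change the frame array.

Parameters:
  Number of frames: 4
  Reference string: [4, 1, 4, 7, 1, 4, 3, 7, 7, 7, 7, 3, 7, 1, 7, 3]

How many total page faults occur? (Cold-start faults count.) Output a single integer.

Step 0: ref 4 → FAULT, frames=[4,-,-,-]
Step 1: ref 1 → FAULT, frames=[4,1,-,-]
Step 2: ref 4 → HIT, frames=[4,1,-,-]
Step 3: ref 7 → FAULT, frames=[4,1,7,-]
Step 4: ref 1 → HIT, frames=[4,1,7,-]
Step 5: ref 4 → HIT, frames=[4,1,7,-]
Step 6: ref 3 → FAULT, frames=[4,1,7,3]
Step 7: ref 7 → HIT, frames=[4,1,7,3]
Step 8: ref 7 → HIT, frames=[4,1,7,3]
Step 9: ref 7 → HIT, frames=[4,1,7,3]
Step 10: ref 7 → HIT, frames=[4,1,7,3]
Step 11: ref 3 → HIT, frames=[4,1,7,3]
Step 12: ref 7 → HIT, frames=[4,1,7,3]
Step 13: ref 1 → HIT, frames=[4,1,7,3]
Step 14: ref 7 → HIT, frames=[4,1,7,3]
Step 15: ref 3 → HIT, frames=[4,1,7,3]
Total faults: 4

Answer: 4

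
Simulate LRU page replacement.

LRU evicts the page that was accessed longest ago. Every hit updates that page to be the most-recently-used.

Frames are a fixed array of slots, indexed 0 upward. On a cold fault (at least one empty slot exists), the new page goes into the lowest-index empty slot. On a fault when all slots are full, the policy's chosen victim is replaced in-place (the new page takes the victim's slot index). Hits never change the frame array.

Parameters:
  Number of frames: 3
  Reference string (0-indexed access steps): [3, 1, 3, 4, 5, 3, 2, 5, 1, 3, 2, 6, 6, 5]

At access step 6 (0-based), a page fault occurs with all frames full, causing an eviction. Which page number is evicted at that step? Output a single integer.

Answer: 4

Derivation:
Step 0: ref 3 -> FAULT, frames=[3,-,-]
Step 1: ref 1 -> FAULT, frames=[3,1,-]
Step 2: ref 3 -> HIT, frames=[3,1,-]
Step 3: ref 4 -> FAULT, frames=[3,1,4]
Step 4: ref 5 -> FAULT, evict 1, frames=[3,5,4]
Step 5: ref 3 -> HIT, frames=[3,5,4]
Step 6: ref 2 -> FAULT, evict 4, frames=[3,5,2]
At step 6: evicted page 4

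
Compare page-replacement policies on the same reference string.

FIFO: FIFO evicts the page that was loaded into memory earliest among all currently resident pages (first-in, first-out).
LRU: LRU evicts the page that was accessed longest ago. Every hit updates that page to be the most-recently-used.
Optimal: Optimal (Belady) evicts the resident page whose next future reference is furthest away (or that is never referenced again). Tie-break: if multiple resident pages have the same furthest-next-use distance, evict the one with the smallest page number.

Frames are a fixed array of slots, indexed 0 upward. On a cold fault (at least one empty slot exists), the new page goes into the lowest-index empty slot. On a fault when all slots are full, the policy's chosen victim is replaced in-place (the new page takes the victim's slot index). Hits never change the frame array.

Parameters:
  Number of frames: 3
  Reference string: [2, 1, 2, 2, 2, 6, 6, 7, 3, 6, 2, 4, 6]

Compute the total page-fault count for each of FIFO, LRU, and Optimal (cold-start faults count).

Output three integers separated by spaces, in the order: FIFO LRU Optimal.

--- FIFO ---
  step 0: ref 2 -> FAULT, frames=[2,-,-] (faults so far: 1)
  step 1: ref 1 -> FAULT, frames=[2,1,-] (faults so far: 2)
  step 2: ref 2 -> HIT, frames=[2,1,-] (faults so far: 2)
  step 3: ref 2 -> HIT, frames=[2,1,-] (faults so far: 2)
  step 4: ref 2 -> HIT, frames=[2,1,-] (faults so far: 2)
  step 5: ref 6 -> FAULT, frames=[2,1,6] (faults so far: 3)
  step 6: ref 6 -> HIT, frames=[2,1,6] (faults so far: 3)
  step 7: ref 7 -> FAULT, evict 2, frames=[7,1,6] (faults so far: 4)
  step 8: ref 3 -> FAULT, evict 1, frames=[7,3,6] (faults so far: 5)
  step 9: ref 6 -> HIT, frames=[7,3,6] (faults so far: 5)
  step 10: ref 2 -> FAULT, evict 6, frames=[7,3,2] (faults so far: 6)
  step 11: ref 4 -> FAULT, evict 7, frames=[4,3,2] (faults so far: 7)
  step 12: ref 6 -> FAULT, evict 3, frames=[4,6,2] (faults so far: 8)
  FIFO total faults: 8
--- LRU ---
  step 0: ref 2 -> FAULT, frames=[2,-,-] (faults so far: 1)
  step 1: ref 1 -> FAULT, frames=[2,1,-] (faults so far: 2)
  step 2: ref 2 -> HIT, frames=[2,1,-] (faults so far: 2)
  step 3: ref 2 -> HIT, frames=[2,1,-] (faults so far: 2)
  step 4: ref 2 -> HIT, frames=[2,1,-] (faults so far: 2)
  step 5: ref 6 -> FAULT, frames=[2,1,6] (faults so far: 3)
  step 6: ref 6 -> HIT, frames=[2,1,6] (faults so far: 3)
  step 7: ref 7 -> FAULT, evict 1, frames=[2,7,6] (faults so far: 4)
  step 8: ref 3 -> FAULT, evict 2, frames=[3,7,6] (faults so far: 5)
  step 9: ref 6 -> HIT, frames=[3,7,6] (faults so far: 5)
  step 10: ref 2 -> FAULT, evict 7, frames=[3,2,6] (faults so far: 6)
  step 11: ref 4 -> FAULT, evict 3, frames=[4,2,6] (faults so far: 7)
  step 12: ref 6 -> HIT, frames=[4,2,6] (faults so far: 7)
  LRU total faults: 7
--- Optimal ---
  step 0: ref 2 -> FAULT, frames=[2,-,-] (faults so far: 1)
  step 1: ref 1 -> FAULT, frames=[2,1,-] (faults so far: 2)
  step 2: ref 2 -> HIT, frames=[2,1,-] (faults so far: 2)
  step 3: ref 2 -> HIT, frames=[2,1,-] (faults so far: 2)
  step 4: ref 2 -> HIT, frames=[2,1,-] (faults so far: 2)
  step 5: ref 6 -> FAULT, frames=[2,1,6] (faults so far: 3)
  step 6: ref 6 -> HIT, frames=[2,1,6] (faults so far: 3)
  step 7: ref 7 -> FAULT, evict 1, frames=[2,7,6] (faults so far: 4)
  step 8: ref 3 -> FAULT, evict 7, frames=[2,3,6] (faults so far: 5)
  step 9: ref 6 -> HIT, frames=[2,3,6] (faults so far: 5)
  step 10: ref 2 -> HIT, frames=[2,3,6] (faults so far: 5)
  step 11: ref 4 -> FAULT, evict 2, frames=[4,3,6] (faults so far: 6)
  step 12: ref 6 -> HIT, frames=[4,3,6] (faults so far: 6)
  Optimal total faults: 6

Answer: 8 7 6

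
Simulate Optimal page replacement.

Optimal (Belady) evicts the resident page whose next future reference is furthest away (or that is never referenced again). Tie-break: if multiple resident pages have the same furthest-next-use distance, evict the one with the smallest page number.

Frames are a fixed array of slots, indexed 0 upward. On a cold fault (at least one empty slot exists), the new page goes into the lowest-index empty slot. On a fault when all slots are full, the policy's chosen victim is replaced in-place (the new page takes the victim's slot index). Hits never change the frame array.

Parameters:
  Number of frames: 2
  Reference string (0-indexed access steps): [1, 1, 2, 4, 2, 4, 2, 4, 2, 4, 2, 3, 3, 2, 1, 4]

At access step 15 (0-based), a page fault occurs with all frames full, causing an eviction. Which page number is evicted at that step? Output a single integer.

Answer: 1

Derivation:
Step 0: ref 1 -> FAULT, frames=[1,-]
Step 1: ref 1 -> HIT, frames=[1,-]
Step 2: ref 2 -> FAULT, frames=[1,2]
Step 3: ref 4 -> FAULT, evict 1, frames=[4,2]
Step 4: ref 2 -> HIT, frames=[4,2]
Step 5: ref 4 -> HIT, frames=[4,2]
Step 6: ref 2 -> HIT, frames=[4,2]
Step 7: ref 4 -> HIT, frames=[4,2]
Step 8: ref 2 -> HIT, frames=[4,2]
Step 9: ref 4 -> HIT, frames=[4,2]
Step 10: ref 2 -> HIT, frames=[4,2]
Step 11: ref 3 -> FAULT, evict 4, frames=[3,2]
Step 12: ref 3 -> HIT, frames=[3,2]
Step 13: ref 2 -> HIT, frames=[3,2]
Step 14: ref 1 -> FAULT, evict 2, frames=[3,1]
Step 15: ref 4 -> FAULT, evict 1, frames=[3,4]
At step 15: evicted page 1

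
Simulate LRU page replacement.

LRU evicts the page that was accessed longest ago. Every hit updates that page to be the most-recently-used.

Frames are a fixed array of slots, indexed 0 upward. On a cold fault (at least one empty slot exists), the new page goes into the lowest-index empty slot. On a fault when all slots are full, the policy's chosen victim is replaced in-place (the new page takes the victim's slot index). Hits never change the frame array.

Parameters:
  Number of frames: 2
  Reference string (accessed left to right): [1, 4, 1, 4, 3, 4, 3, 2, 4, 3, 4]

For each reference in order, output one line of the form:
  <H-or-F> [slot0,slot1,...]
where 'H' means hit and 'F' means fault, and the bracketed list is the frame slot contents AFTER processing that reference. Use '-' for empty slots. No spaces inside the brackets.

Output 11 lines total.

F [1,-]
F [1,4]
H [1,4]
H [1,4]
F [3,4]
H [3,4]
H [3,4]
F [3,2]
F [4,2]
F [4,3]
H [4,3]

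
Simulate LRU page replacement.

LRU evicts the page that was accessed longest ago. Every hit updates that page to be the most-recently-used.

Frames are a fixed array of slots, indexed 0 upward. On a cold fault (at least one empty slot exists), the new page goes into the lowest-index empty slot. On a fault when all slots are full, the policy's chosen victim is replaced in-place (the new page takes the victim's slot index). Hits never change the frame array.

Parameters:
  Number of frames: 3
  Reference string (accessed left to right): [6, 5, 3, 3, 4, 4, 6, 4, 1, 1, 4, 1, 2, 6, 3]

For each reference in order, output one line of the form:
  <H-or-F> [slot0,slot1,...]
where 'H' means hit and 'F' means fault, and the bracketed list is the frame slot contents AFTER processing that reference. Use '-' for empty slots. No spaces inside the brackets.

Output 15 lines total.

F [6,-,-]
F [6,5,-]
F [6,5,3]
H [6,5,3]
F [4,5,3]
H [4,5,3]
F [4,6,3]
H [4,6,3]
F [4,6,1]
H [4,6,1]
H [4,6,1]
H [4,6,1]
F [4,2,1]
F [6,2,1]
F [6,2,3]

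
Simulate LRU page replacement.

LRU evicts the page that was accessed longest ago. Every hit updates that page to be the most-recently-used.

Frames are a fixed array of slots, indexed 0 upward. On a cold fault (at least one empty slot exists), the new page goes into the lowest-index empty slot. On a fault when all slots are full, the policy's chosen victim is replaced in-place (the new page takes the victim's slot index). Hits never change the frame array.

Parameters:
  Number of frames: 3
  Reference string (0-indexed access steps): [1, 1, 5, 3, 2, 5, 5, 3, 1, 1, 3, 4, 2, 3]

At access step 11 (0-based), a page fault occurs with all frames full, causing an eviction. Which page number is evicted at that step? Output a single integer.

Step 0: ref 1 -> FAULT, frames=[1,-,-]
Step 1: ref 1 -> HIT, frames=[1,-,-]
Step 2: ref 5 -> FAULT, frames=[1,5,-]
Step 3: ref 3 -> FAULT, frames=[1,5,3]
Step 4: ref 2 -> FAULT, evict 1, frames=[2,5,3]
Step 5: ref 5 -> HIT, frames=[2,5,3]
Step 6: ref 5 -> HIT, frames=[2,5,3]
Step 7: ref 3 -> HIT, frames=[2,5,3]
Step 8: ref 1 -> FAULT, evict 2, frames=[1,5,3]
Step 9: ref 1 -> HIT, frames=[1,5,3]
Step 10: ref 3 -> HIT, frames=[1,5,3]
Step 11: ref 4 -> FAULT, evict 5, frames=[1,4,3]
At step 11: evicted page 5

Answer: 5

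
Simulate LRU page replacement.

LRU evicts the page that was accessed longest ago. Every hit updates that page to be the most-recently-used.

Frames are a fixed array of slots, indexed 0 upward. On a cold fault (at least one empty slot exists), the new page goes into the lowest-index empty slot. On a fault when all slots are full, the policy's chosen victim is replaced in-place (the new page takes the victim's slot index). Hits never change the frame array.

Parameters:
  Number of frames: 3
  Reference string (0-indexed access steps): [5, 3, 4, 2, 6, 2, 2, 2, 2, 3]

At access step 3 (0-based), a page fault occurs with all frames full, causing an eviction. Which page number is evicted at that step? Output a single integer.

Answer: 5

Derivation:
Step 0: ref 5 -> FAULT, frames=[5,-,-]
Step 1: ref 3 -> FAULT, frames=[5,3,-]
Step 2: ref 4 -> FAULT, frames=[5,3,4]
Step 3: ref 2 -> FAULT, evict 5, frames=[2,3,4]
At step 3: evicted page 5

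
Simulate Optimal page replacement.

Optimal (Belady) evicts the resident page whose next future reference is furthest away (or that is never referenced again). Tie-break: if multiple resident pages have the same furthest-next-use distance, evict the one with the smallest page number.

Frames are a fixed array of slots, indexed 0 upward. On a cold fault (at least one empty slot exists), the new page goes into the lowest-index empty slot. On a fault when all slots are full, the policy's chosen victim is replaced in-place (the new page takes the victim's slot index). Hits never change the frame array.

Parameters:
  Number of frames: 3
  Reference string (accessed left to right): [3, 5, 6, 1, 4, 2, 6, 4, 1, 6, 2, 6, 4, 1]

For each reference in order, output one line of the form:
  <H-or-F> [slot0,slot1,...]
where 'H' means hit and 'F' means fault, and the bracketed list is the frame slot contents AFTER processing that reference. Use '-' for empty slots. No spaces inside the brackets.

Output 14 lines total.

F [3,-,-]
F [3,5,-]
F [3,5,6]
F [1,5,6]
F [1,4,6]
F [2,4,6]
H [2,4,6]
H [2,4,6]
F [2,1,6]
H [2,1,6]
H [2,1,6]
H [2,1,6]
F [4,1,6]
H [4,1,6]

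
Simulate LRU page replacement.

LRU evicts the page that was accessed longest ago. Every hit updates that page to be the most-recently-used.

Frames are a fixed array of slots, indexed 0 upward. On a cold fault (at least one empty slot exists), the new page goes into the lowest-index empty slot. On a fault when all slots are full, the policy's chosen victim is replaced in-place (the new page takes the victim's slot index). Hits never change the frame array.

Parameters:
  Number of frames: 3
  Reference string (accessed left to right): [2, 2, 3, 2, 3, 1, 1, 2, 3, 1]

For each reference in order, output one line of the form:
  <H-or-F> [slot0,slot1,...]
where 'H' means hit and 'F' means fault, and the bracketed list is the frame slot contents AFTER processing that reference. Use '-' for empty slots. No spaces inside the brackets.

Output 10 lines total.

F [2,-,-]
H [2,-,-]
F [2,3,-]
H [2,3,-]
H [2,3,-]
F [2,3,1]
H [2,3,1]
H [2,3,1]
H [2,3,1]
H [2,3,1]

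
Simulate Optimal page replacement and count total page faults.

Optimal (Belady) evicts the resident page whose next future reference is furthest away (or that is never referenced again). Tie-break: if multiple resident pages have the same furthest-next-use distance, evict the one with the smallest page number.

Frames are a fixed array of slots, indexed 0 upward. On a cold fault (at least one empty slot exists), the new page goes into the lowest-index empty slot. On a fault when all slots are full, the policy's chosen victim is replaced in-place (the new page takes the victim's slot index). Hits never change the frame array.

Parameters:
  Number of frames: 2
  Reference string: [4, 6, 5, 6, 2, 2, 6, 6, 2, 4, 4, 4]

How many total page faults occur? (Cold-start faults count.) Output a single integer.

Answer: 5

Derivation:
Step 0: ref 4 → FAULT, frames=[4,-]
Step 1: ref 6 → FAULT, frames=[4,6]
Step 2: ref 5 → FAULT (evict 4), frames=[5,6]
Step 3: ref 6 → HIT, frames=[5,6]
Step 4: ref 2 → FAULT (evict 5), frames=[2,6]
Step 5: ref 2 → HIT, frames=[2,6]
Step 6: ref 6 → HIT, frames=[2,6]
Step 7: ref 6 → HIT, frames=[2,6]
Step 8: ref 2 → HIT, frames=[2,6]
Step 9: ref 4 → FAULT (evict 2), frames=[4,6]
Step 10: ref 4 → HIT, frames=[4,6]
Step 11: ref 4 → HIT, frames=[4,6]
Total faults: 5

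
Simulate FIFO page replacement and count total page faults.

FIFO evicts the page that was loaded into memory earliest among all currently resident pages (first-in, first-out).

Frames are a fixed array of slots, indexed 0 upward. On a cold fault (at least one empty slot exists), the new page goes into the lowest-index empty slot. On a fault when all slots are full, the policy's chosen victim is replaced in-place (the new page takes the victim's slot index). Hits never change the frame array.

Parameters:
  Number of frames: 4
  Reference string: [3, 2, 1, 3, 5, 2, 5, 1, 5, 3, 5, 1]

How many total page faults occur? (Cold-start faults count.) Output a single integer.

Step 0: ref 3 → FAULT, frames=[3,-,-,-]
Step 1: ref 2 → FAULT, frames=[3,2,-,-]
Step 2: ref 1 → FAULT, frames=[3,2,1,-]
Step 3: ref 3 → HIT, frames=[3,2,1,-]
Step 4: ref 5 → FAULT, frames=[3,2,1,5]
Step 5: ref 2 → HIT, frames=[3,2,1,5]
Step 6: ref 5 → HIT, frames=[3,2,1,5]
Step 7: ref 1 → HIT, frames=[3,2,1,5]
Step 8: ref 5 → HIT, frames=[3,2,1,5]
Step 9: ref 3 → HIT, frames=[3,2,1,5]
Step 10: ref 5 → HIT, frames=[3,2,1,5]
Step 11: ref 1 → HIT, frames=[3,2,1,5]
Total faults: 4

Answer: 4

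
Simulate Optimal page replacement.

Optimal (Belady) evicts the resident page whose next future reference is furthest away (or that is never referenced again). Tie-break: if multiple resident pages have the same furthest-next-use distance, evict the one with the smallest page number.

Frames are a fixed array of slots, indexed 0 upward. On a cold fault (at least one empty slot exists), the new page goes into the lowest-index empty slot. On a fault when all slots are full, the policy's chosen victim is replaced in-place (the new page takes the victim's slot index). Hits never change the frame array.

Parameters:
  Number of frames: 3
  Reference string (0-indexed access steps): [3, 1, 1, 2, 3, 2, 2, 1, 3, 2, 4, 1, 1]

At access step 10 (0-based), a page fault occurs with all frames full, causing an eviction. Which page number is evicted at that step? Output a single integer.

Answer: 2

Derivation:
Step 0: ref 3 -> FAULT, frames=[3,-,-]
Step 1: ref 1 -> FAULT, frames=[3,1,-]
Step 2: ref 1 -> HIT, frames=[3,1,-]
Step 3: ref 2 -> FAULT, frames=[3,1,2]
Step 4: ref 3 -> HIT, frames=[3,1,2]
Step 5: ref 2 -> HIT, frames=[3,1,2]
Step 6: ref 2 -> HIT, frames=[3,1,2]
Step 7: ref 1 -> HIT, frames=[3,1,2]
Step 8: ref 3 -> HIT, frames=[3,1,2]
Step 9: ref 2 -> HIT, frames=[3,1,2]
Step 10: ref 4 -> FAULT, evict 2, frames=[3,1,4]
At step 10: evicted page 2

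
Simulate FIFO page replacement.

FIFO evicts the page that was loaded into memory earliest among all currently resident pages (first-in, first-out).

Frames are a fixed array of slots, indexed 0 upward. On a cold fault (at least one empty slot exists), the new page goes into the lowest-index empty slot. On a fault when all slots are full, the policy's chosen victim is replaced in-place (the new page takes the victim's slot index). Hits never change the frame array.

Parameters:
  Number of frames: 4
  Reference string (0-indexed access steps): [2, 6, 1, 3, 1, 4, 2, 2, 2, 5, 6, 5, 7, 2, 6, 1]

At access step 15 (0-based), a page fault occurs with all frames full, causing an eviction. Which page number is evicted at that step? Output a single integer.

Answer: 2

Derivation:
Step 0: ref 2 -> FAULT, frames=[2,-,-,-]
Step 1: ref 6 -> FAULT, frames=[2,6,-,-]
Step 2: ref 1 -> FAULT, frames=[2,6,1,-]
Step 3: ref 3 -> FAULT, frames=[2,6,1,3]
Step 4: ref 1 -> HIT, frames=[2,6,1,3]
Step 5: ref 4 -> FAULT, evict 2, frames=[4,6,1,3]
Step 6: ref 2 -> FAULT, evict 6, frames=[4,2,1,3]
Step 7: ref 2 -> HIT, frames=[4,2,1,3]
Step 8: ref 2 -> HIT, frames=[4,2,1,3]
Step 9: ref 5 -> FAULT, evict 1, frames=[4,2,5,3]
Step 10: ref 6 -> FAULT, evict 3, frames=[4,2,5,6]
Step 11: ref 5 -> HIT, frames=[4,2,5,6]
Step 12: ref 7 -> FAULT, evict 4, frames=[7,2,5,6]
Step 13: ref 2 -> HIT, frames=[7,2,5,6]
Step 14: ref 6 -> HIT, frames=[7,2,5,6]
Step 15: ref 1 -> FAULT, evict 2, frames=[7,1,5,6]
At step 15: evicted page 2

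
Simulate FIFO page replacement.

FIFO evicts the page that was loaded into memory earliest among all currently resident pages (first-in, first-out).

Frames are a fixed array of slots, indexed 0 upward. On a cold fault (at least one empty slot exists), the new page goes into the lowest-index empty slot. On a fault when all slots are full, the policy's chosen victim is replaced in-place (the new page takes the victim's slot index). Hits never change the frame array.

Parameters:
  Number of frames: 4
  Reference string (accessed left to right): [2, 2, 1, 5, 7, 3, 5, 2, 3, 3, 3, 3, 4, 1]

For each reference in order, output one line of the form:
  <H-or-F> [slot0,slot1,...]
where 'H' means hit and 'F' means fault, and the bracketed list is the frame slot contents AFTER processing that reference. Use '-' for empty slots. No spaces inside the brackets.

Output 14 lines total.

F [2,-,-,-]
H [2,-,-,-]
F [2,1,-,-]
F [2,1,5,-]
F [2,1,5,7]
F [3,1,5,7]
H [3,1,5,7]
F [3,2,5,7]
H [3,2,5,7]
H [3,2,5,7]
H [3,2,5,7]
H [3,2,5,7]
F [3,2,4,7]
F [3,2,4,1]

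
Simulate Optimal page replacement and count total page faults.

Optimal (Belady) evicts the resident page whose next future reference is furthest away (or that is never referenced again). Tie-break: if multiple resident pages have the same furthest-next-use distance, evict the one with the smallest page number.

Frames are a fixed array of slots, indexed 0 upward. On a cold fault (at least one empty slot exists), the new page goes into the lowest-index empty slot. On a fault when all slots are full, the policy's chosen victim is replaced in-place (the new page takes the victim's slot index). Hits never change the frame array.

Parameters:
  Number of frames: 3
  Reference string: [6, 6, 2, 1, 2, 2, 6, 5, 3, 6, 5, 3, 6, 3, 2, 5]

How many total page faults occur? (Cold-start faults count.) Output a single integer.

Step 0: ref 6 → FAULT, frames=[6,-,-]
Step 1: ref 6 → HIT, frames=[6,-,-]
Step 2: ref 2 → FAULT, frames=[6,2,-]
Step 3: ref 1 → FAULT, frames=[6,2,1]
Step 4: ref 2 → HIT, frames=[6,2,1]
Step 5: ref 2 → HIT, frames=[6,2,1]
Step 6: ref 6 → HIT, frames=[6,2,1]
Step 7: ref 5 → FAULT (evict 1), frames=[6,2,5]
Step 8: ref 3 → FAULT (evict 2), frames=[6,3,5]
Step 9: ref 6 → HIT, frames=[6,3,5]
Step 10: ref 5 → HIT, frames=[6,3,5]
Step 11: ref 3 → HIT, frames=[6,3,5]
Step 12: ref 6 → HIT, frames=[6,3,5]
Step 13: ref 3 → HIT, frames=[6,3,5]
Step 14: ref 2 → FAULT (evict 3), frames=[6,2,5]
Step 15: ref 5 → HIT, frames=[6,2,5]
Total faults: 6

Answer: 6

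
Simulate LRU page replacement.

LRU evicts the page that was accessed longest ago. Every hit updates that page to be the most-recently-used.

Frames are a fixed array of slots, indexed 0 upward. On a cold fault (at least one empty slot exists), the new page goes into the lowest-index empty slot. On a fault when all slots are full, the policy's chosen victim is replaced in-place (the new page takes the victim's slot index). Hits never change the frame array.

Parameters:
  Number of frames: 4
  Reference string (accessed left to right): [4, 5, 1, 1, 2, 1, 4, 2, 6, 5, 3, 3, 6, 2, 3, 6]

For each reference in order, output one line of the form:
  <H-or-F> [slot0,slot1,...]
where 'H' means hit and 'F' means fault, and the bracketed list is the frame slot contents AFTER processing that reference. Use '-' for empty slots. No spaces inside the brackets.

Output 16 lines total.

F [4,-,-,-]
F [4,5,-,-]
F [4,5,1,-]
H [4,5,1,-]
F [4,5,1,2]
H [4,5,1,2]
H [4,5,1,2]
H [4,5,1,2]
F [4,6,1,2]
F [4,6,5,2]
F [3,6,5,2]
H [3,6,5,2]
H [3,6,5,2]
H [3,6,5,2]
H [3,6,5,2]
H [3,6,5,2]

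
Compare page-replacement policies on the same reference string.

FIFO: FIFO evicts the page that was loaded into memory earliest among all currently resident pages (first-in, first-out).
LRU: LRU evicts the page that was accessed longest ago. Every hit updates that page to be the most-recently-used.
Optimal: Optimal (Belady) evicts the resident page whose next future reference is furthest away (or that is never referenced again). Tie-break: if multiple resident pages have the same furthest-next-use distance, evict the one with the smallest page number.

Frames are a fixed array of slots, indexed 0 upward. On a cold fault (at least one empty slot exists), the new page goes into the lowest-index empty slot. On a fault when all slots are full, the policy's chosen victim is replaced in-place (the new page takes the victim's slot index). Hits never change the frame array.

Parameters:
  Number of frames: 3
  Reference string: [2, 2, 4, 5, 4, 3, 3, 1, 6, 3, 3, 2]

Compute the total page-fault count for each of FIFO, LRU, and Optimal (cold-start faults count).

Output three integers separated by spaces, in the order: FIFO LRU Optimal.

Answer: 7 7 6

Derivation:
--- FIFO ---
  step 0: ref 2 -> FAULT, frames=[2,-,-] (faults so far: 1)
  step 1: ref 2 -> HIT, frames=[2,-,-] (faults so far: 1)
  step 2: ref 4 -> FAULT, frames=[2,4,-] (faults so far: 2)
  step 3: ref 5 -> FAULT, frames=[2,4,5] (faults so far: 3)
  step 4: ref 4 -> HIT, frames=[2,4,5] (faults so far: 3)
  step 5: ref 3 -> FAULT, evict 2, frames=[3,4,5] (faults so far: 4)
  step 6: ref 3 -> HIT, frames=[3,4,5] (faults so far: 4)
  step 7: ref 1 -> FAULT, evict 4, frames=[3,1,5] (faults so far: 5)
  step 8: ref 6 -> FAULT, evict 5, frames=[3,1,6] (faults so far: 6)
  step 9: ref 3 -> HIT, frames=[3,1,6] (faults so far: 6)
  step 10: ref 3 -> HIT, frames=[3,1,6] (faults so far: 6)
  step 11: ref 2 -> FAULT, evict 3, frames=[2,1,6] (faults so far: 7)
  FIFO total faults: 7
--- LRU ---
  step 0: ref 2 -> FAULT, frames=[2,-,-] (faults so far: 1)
  step 1: ref 2 -> HIT, frames=[2,-,-] (faults so far: 1)
  step 2: ref 4 -> FAULT, frames=[2,4,-] (faults so far: 2)
  step 3: ref 5 -> FAULT, frames=[2,4,5] (faults so far: 3)
  step 4: ref 4 -> HIT, frames=[2,4,5] (faults so far: 3)
  step 5: ref 3 -> FAULT, evict 2, frames=[3,4,5] (faults so far: 4)
  step 6: ref 3 -> HIT, frames=[3,4,5] (faults so far: 4)
  step 7: ref 1 -> FAULT, evict 5, frames=[3,4,1] (faults so far: 5)
  step 8: ref 6 -> FAULT, evict 4, frames=[3,6,1] (faults so far: 6)
  step 9: ref 3 -> HIT, frames=[3,6,1] (faults so far: 6)
  step 10: ref 3 -> HIT, frames=[3,6,1] (faults so far: 6)
  step 11: ref 2 -> FAULT, evict 1, frames=[3,6,2] (faults so far: 7)
  LRU total faults: 7
--- Optimal ---
  step 0: ref 2 -> FAULT, frames=[2,-,-] (faults so far: 1)
  step 1: ref 2 -> HIT, frames=[2,-,-] (faults so far: 1)
  step 2: ref 4 -> FAULT, frames=[2,4,-] (faults so far: 2)
  step 3: ref 5 -> FAULT, frames=[2,4,5] (faults so far: 3)
  step 4: ref 4 -> HIT, frames=[2,4,5] (faults so far: 3)
  step 5: ref 3 -> FAULT, evict 4, frames=[2,3,5] (faults so far: 4)
  step 6: ref 3 -> HIT, frames=[2,3,5] (faults so far: 4)
  step 7: ref 1 -> FAULT, evict 5, frames=[2,3,1] (faults so far: 5)
  step 8: ref 6 -> FAULT, evict 1, frames=[2,3,6] (faults so far: 6)
  step 9: ref 3 -> HIT, frames=[2,3,6] (faults so far: 6)
  step 10: ref 3 -> HIT, frames=[2,3,6] (faults so far: 6)
  step 11: ref 2 -> HIT, frames=[2,3,6] (faults so far: 6)
  Optimal total faults: 6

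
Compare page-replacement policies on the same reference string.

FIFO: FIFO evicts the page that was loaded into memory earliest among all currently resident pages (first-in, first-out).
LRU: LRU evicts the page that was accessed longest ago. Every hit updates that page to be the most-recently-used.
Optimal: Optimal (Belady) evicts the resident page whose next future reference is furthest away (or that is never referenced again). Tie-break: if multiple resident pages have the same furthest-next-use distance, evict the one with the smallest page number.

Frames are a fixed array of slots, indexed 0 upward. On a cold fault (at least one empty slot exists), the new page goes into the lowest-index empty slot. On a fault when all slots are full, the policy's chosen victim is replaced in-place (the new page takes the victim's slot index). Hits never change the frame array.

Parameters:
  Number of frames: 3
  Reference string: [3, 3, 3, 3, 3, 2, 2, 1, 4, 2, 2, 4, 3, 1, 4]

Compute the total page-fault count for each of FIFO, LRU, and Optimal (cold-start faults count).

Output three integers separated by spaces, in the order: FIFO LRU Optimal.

--- FIFO ---
  step 0: ref 3 -> FAULT, frames=[3,-,-] (faults so far: 1)
  step 1: ref 3 -> HIT, frames=[3,-,-] (faults so far: 1)
  step 2: ref 3 -> HIT, frames=[3,-,-] (faults so far: 1)
  step 3: ref 3 -> HIT, frames=[3,-,-] (faults so far: 1)
  step 4: ref 3 -> HIT, frames=[3,-,-] (faults so far: 1)
  step 5: ref 2 -> FAULT, frames=[3,2,-] (faults so far: 2)
  step 6: ref 2 -> HIT, frames=[3,2,-] (faults so far: 2)
  step 7: ref 1 -> FAULT, frames=[3,2,1] (faults so far: 3)
  step 8: ref 4 -> FAULT, evict 3, frames=[4,2,1] (faults so far: 4)
  step 9: ref 2 -> HIT, frames=[4,2,1] (faults so far: 4)
  step 10: ref 2 -> HIT, frames=[4,2,1] (faults so far: 4)
  step 11: ref 4 -> HIT, frames=[4,2,1] (faults so far: 4)
  step 12: ref 3 -> FAULT, evict 2, frames=[4,3,1] (faults so far: 5)
  step 13: ref 1 -> HIT, frames=[4,3,1] (faults so far: 5)
  step 14: ref 4 -> HIT, frames=[4,3,1] (faults so far: 5)
  FIFO total faults: 5
--- LRU ---
  step 0: ref 3 -> FAULT, frames=[3,-,-] (faults so far: 1)
  step 1: ref 3 -> HIT, frames=[3,-,-] (faults so far: 1)
  step 2: ref 3 -> HIT, frames=[3,-,-] (faults so far: 1)
  step 3: ref 3 -> HIT, frames=[3,-,-] (faults so far: 1)
  step 4: ref 3 -> HIT, frames=[3,-,-] (faults so far: 1)
  step 5: ref 2 -> FAULT, frames=[3,2,-] (faults so far: 2)
  step 6: ref 2 -> HIT, frames=[3,2,-] (faults so far: 2)
  step 7: ref 1 -> FAULT, frames=[3,2,1] (faults so far: 3)
  step 8: ref 4 -> FAULT, evict 3, frames=[4,2,1] (faults so far: 4)
  step 9: ref 2 -> HIT, frames=[4,2,1] (faults so far: 4)
  step 10: ref 2 -> HIT, frames=[4,2,1] (faults so far: 4)
  step 11: ref 4 -> HIT, frames=[4,2,1] (faults so far: 4)
  step 12: ref 3 -> FAULT, evict 1, frames=[4,2,3] (faults so far: 5)
  step 13: ref 1 -> FAULT, evict 2, frames=[4,1,3] (faults so far: 6)
  step 14: ref 4 -> HIT, frames=[4,1,3] (faults so far: 6)
  LRU total faults: 6
--- Optimal ---
  step 0: ref 3 -> FAULT, frames=[3,-,-] (faults so far: 1)
  step 1: ref 3 -> HIT, frames=[3,-,-] (faults so far: 1)
  step 2: ref 3 -> HIT, frames=[3,-,-] (faults so far: 1)
  step 3: ref 3 -> HIT, frames=[3,-,-] (faults so far: 1)
  step 4: ref 3 -> HIT, frames=[3,-,-] (faults so far: 1)
  step 5: ref 2 -> FAULT, frames=[3,2,-] (faults so far: 2)
  step 6: ref 2 -> HIT, frames=[3,2,-] (faults so far: 2)
  step 7: ref 1 -> FAULT, frames=[3,2,1] (faults so far: 3)
  step 8: ref 4 -> FAULT, evict 1, frames=[3,2,4] (faults so far: 4)
  step 9: ref 2 -> HIT, frames=[3,2,4] (faults so far: 4)
  step 10: ref 2 -> HIT, frames=[3,2,4] (faults so far: 4)
  step 11: ref 4 -> HIT, frames=[3,2,4] (faults so far: 4)
  step 12: ref 3 -> HIT, frames=[3,2,4] (faults so far: 4)
  step 13: ref 1 -> FAULT, evict 2, frames=[3,1,4] (faults so far: 5)
  step 14: ref 4 -> HIT, frames=[3,1,4] (faults so far: 5)
  Optimal total faults: 5

Answer: 5 6 5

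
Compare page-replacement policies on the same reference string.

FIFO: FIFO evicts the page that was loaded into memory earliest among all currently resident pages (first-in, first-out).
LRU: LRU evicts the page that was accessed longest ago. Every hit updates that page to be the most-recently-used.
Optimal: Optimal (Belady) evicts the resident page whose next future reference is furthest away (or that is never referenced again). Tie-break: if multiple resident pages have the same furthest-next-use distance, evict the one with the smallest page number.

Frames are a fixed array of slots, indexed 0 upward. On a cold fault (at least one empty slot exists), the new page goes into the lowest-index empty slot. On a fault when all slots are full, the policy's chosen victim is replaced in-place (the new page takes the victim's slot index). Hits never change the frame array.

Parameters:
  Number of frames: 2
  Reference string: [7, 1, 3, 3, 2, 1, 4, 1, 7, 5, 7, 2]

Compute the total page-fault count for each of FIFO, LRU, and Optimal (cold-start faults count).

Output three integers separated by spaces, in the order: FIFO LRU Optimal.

Answer: 9 9 8

Derivation:
--- FIFO ---
  step 0: ref 7 -> FAULT, frames=[7,-] (faults so far: 1)
  step 1: ref 1 -> FAULT, frames=[7,1] (faults so far: 2)
  step 2: ref 3 -> FAULT, evict 7, frames=[3,1] (faults so far: 3)
  step 3: ref 3 -> HIT, frames=[3,1] (faults so far: 3)
  step 4: ref 2 -> FAULT, evict 1, frames=[3,2] (faults so far: 4)
  step 5: ref 1 -> FAULT, evict 3, frames=[1,2] (faults so far: 5)
  step 6: ref 4 -> FAULT, evict 2, frames=[1,4] (faults so far: 6)
  step 7: ref 1 -> HIT, frames=[1,4] (faults so far: 6)
  step 8: ref 7 -> FAULT, evict 1, frames=[7,4] (faults so far: 7)
  step 9: ref 5 -> FAULT, evict 4, frames=[7,5] (faults so far: 8)
  step 10: ref 7 -> HIT, frames=[7,5] (faults so far: 8)
  step 11: ref 2 -> FAULT, evict 7, frames=[2,5] (faults so far: 9)
  FIFO total faults: 9
--- LRU ---
  step 0: ref 7 -> FAULT, frames=[7,-] (faults so far: 1)
  step 1: ref 1 -> FAULT, frames=[7,1] (faults so far: 2)
  step 2: ref 3 -> FAULT, evict 7, frames=[3,1] (faults so far: 3)
  step 3: ref 3 -> HIT, frames=[3,1] (faults so far: 3)
  step 4: ref 2 -> FAULT, evict 1, frames=[3,2] (faults so far: 4)
  step 5: ref 1 -> FAULT, evict 3, frames=[1,2] (faults so far: 5)
  step 6: ref 4 -> FAULT, evict 2, frames=[1,4] (faults so far: 6)
  step 7: ref 1 -> HIT, frames=[1,4] (faults so far: 6)
  step 8: ref 7 -> FAULT, evict 4, frames=[1,7] (faults so far: 7)
  step 9: ref 5 -> FAULT, evict 1, frames=[5,7] (faults so far: 8)
  step 10: ref 7 -> HIT, frames=[5,7] (faults so far: 8)
  step 11: ref 2 -> FAULT, evict 5, frames=[2,7] (faults so far: 9)
  LRU total faults: 9
--- Optimal ---
  step 0: ref 7 -> FAULT, frames=[7,-] (faults so far: 1)
  step 1: ref 1 -> FAULT, frames=[7,1] (faults so far: 2)
  step 2: ref 3 -> FAULT, evict 7, frames=[3,1] (faults so far: 3)
  step 3: ref 3 -> HIT, frames=[3,1] (faults so far: 3)
  step 4: ref 2 -> FAULT, evict 3, frames=[2,1] (faults so far: 4)
  step 5: ref 1 -> HIT, frames=[2,1] (faults so far: 4)
  step 6: ref 4 -> FAULT, evict 2, frames=[4,1] (faults so far: 5)
  step 7: ref 1 -> HIT, frames=[4,1] (faults so far: 5)
  step 8: ref 7 -> FAULT, evict 1, frames=[4,7] (faults so far: 6)
  step 9: ref 5 -> FAULT, evict 4, frames=[5,7] (faults so far: 7)
  step 10: ref 7 -> HIT, frames=[5,7] (faults so far: 7)
  step 11: ref 2 -> FAULT, evict 5, frames=[2,7] (faults so far: 8)
  Optimal total faults: 8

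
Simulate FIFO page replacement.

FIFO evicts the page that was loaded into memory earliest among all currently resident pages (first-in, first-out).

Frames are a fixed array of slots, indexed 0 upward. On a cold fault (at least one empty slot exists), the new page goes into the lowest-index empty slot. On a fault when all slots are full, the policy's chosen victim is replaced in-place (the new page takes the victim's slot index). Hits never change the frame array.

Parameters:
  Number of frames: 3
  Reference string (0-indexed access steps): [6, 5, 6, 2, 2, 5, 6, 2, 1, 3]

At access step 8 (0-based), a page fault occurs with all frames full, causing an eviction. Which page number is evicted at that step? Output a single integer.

Answer: 6

Derivation:
Step 0: ref 6 -> FAULT, frames=[6,-,-]
Step 1: ref 5 -> FAULT, frames=[6,5,-]
Step 2: ref 6 -> HIT, frames=[6,5,-]
Step 3: ref 2 -> FAULT, frames=[6,5,2]
Step 4: ref 2 -> HIT, frames=[6,5,2]
Step 5: ref 5 -> HIT, frames=[6,5,2]
Step 6: ref 6 -> HIT, frames=[6,5,2]
Step 7: ref 2 -> HIT, frames=[6,5,2]
Step 8: ref 1 -> FAULT, evict 6, frames=[1,5,2]
At step 8: evicted page 6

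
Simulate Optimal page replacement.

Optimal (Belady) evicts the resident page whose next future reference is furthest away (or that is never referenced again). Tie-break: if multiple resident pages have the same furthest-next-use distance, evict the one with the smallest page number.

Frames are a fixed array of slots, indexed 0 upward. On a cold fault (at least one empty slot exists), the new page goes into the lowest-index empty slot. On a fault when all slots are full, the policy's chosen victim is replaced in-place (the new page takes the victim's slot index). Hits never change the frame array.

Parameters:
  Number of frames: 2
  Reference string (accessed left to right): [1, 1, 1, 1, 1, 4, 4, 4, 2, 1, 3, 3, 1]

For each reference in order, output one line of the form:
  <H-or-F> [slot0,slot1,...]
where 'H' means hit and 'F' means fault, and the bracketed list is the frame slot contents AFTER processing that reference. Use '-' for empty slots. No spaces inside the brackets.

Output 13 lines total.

F [1,-]
H [1,-]
H [1,-]
H [1,-]
H [1,-]
F [1,4]
H [1,4]
H [1,4]
F [1,2]
H [1,2]
F [1,3]
H [1,3]
H [1,3]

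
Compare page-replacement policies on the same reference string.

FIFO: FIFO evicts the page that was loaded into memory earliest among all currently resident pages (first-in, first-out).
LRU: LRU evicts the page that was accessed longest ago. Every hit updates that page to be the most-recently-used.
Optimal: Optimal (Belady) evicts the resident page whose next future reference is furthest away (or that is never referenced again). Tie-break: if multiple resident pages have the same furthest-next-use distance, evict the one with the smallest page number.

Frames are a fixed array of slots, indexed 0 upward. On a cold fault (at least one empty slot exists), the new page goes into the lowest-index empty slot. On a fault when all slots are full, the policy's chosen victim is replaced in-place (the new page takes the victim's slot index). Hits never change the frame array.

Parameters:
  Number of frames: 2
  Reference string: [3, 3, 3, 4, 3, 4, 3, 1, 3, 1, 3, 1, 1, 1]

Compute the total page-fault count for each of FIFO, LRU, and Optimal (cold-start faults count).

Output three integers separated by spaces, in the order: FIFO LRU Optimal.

--- FIFO ---
  step 0: ref 3 -> FAULT, frames=[3,-] (faults so far: 1)
  step 1: ref 3 -> HIT, frames=[3,-] (faults so far: 1)
  step 2: ref 3 -> HIT, frames=[3,-] (faults so far: 1)
  step 3: ref 4 -> FAULT, frames=[3,4] (faults so far: 2)
  step 4: ref 3 -> HIT, frames=[3,4] (faults so far: 2)
  step 5: ref 4 -> HIT, frames=[3,4] (faults so far: 2)
  step 6: ref 3 -> HIT, frames=[3,4] (faults so far: 2)
  step 7: ref 1 -> FAULT, evict 3, frames=[1,4] (faults so far: 3)
  step 8: ref 3 -> FAULT, evict 4, frames=[1,3] (faults so far: 4)
  step 9: ref 1 -> HIT, frames=[1,3] (faults so far: 4)
  step 10: ref 3 -> HIT, frames=[1,3] (faults so far: 4)
  step 11: ref 1 -> HIT, frames=[1,3] (faults so far: 4)
  step 12: ref 1 -> HIT, frames=[1,3] (faults so far: 4)
  step 13: ref 1 -> HIT, frames=[1,3] (faults so far: 4)
  FIFO total faults: 4
--- LRU ---
  step 0: ref 3 -> FAULT, frames=[3,-] (faults so far: 1)
  step 1: ref 3 -> HIT, frames=[3,-] (faults so far: 1)
  step 2: ref 3 -> HIT, frames=[3,-] (faults so far: 1)
  step 3: ref 4 -> FAULT, frames=[3,4] (faults so far: 2)
  step 4: ref 3 -> HIT, frames=[3,4] (faults so far: 2)
  step 5: ref 4 -> HIT, frames=[3,4] (faults so far: 2)
  step 6: ref 3 -> HIT, frames=[3,4] (faults so far: 2)
  step 7: ref 1 -> FAULT, evict 4, frames=[3,1] (faults so far: 3)
  step 8: ref 3 -> HIT, frames=[3,1] (faults so far: 3)
  step 9: ref 1 -> HIT, frames=[3,1] (faults so far: 3)
  step 10: ref 3 -> HIT, frames=[3,1] (faults so far: 3)
  step 11: ref 1 -> HIT, frames=[3,1] (faults so far: 3)
  step 12: ref 1 -> HIT, frames=[3,1] (faults so far: 3)
  step 13: ref 1 -> HIT, frames=[3,1] (faults so far: 3)
  LRU total faults: 3
--- Optimal ---
  step 0: ref 3 -> FAULT, frames=[3,-] (faults so far: 1)
  step 1: ref 3 -> HIT, frames=[3,-] (faults so far: 1)
  step 2: ref 3 -> HIT, frames=[3,-] (faults so far: 1)
  step 3: ref 4 -> FAULT, frames=[3,4] (faults so far: 2)
  step 4: ref 3 -> HIT, frames=[3,4] (faults so far: 2)
  step 5: ref 4 -> HIT, frames=[3,4] (faults so far: 2)
  step 6: ref 3 -> HIT, frames=[3,4] (faults so far: 2)
  step 7: ref 1 -> FAULT, evict 4, frames=[3,1] (faults so far: 3)
  step 8: ref 3 -> HIT, frames=[3,1] (faults so far: 3)
  step 9: ref 1 -> HIT, frames=[3,1] (faults so far: 3)
  step 10: ref 3 -> HIT, frames=[3,1] (faults so far: 3)
  step 11: ref 1 -> HIT, frames=[3,1] (faults so far: 3)
  step 12: ref 1 -> HIT, frames=[3,1] (faults so far: 3)
  step 13: ref 1 -> HIT, frames=[3,1] (faults so far: 3)
  Optimal total faults: 3

Answer: 4 3 3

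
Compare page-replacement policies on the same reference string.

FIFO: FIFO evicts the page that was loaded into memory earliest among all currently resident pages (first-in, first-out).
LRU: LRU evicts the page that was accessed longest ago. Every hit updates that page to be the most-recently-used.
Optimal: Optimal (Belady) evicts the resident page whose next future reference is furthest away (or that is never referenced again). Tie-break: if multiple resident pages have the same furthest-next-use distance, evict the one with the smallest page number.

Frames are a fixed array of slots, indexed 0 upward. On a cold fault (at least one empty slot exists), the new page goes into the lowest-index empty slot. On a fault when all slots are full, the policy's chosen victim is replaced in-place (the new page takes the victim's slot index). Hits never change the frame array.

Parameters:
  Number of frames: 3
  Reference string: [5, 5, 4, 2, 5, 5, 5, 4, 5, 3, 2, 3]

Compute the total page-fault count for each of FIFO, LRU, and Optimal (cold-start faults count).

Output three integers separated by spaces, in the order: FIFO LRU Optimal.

--- FIFO ---
  step 0: ref 5 -> FAULT, frames=[5,-,-] (faults so far: 1)
  step 1: ref 5 -> HIT, frames=[5,-,-] (faults so far: 1)
  step 2: ref 4 -> FAULT, frames=[5,4,-] (faults so far: 2)
  step 3: ref 2 -> FAULT, frames=[5,4,2] (faults so far: 3)
  step 4: ref 5 -> HIT, frames=[5,4,2] (faults so far: 3)
  step 5: ref 5 -> HIT, frames=[5,4,2] (faults so far: 3)
  step 6: ref 5 -> HIT, frames=[5,4,2] (faults so far: 3)
  step 7: ref 4 -> HIT, frames=[5,4,2] (faults so far: 3)
  step 8: ref 5 -> HIT, frames=[5,4,2] (faults so far: 3)
  step 9: ref 3 -> FAULT, evict 5, frames=[3,4,2] (faults so far: 4)
  step 10: ref 2 -> HIT, frames=[3,4,2] (faults so far: 4)
  step 11: ref 3 -> HIT, frames=[3,4,2] (faults so far: 4)
  FIFO total faults: 4
--- LRU ---
  step 0: ref 5 -> FAULT, frames=[5,-,-] (faults so far: 1)
  step 1: ref 5 -> HIT, frames=[5,-,-] (faults so far: 1)
  step 2: ref 4 -> FAULT, frames=[5,4,-] (faults so far: 2)
  step 3: ref 2 -> FAULT, frames=[5,4,2] (faults so far: 3)
  step 4: ref 5 -> HIT, frames=[5,4,2] (faults so far: 3)
  step 5: ref 5 -> HIT, frames=[5,4,2] (faults so far: 3)
  step 6: ref 5 -> HIT, frames=[5,4,2] (faults so far: 3)
  step 7: ref 4 -> HIT, frames=[5,4,2] (faults so far: 3)
  step 8: ref 5 -> HIT, frames=[5,4,2] (faults so far: 3)
  step 9: ref 3 -> FAULT, evict 2, frames=[5,4,3] (faults so far: 4)
  step 10: ref 2 -> FAULT, evict 4, frames=[5,2,3] (faults so far: 5)
  step 11: ref 3 -> HIT, frames=[5,2,3] (faults so far: 5)
  LRU total faults: 5
--- Optimal ---
  step 0: ref 5 -> FAULT, frames=[5,-,-] (faults so far: 1)
  step 1: ref 5 -> HIT, frames=[5,-,-] (faults so far: 1)
  step 2: ref 4 -> FAULT, frames=[5,4,-] (faults so far: 2)
  step 3: ref 2 -> FAULT, frames=[5,4,2] (faults so far: 3)
  step 4: ref 5 -> HIT, frames=[5,4,2] (faults so far: 3)
  step 5: ref 5 -> HIT, frames=[5,4,2] (faults so far: 3)
  step 6: ref 5 -> HIT, frames=[5,4,2] (faults so far: 3)
  step 7: ref 4 -> HIT, frames=[5,4,2] (faults so far: 3)
  step 8: ref 5 -> HIT, frames=[5,4,2] (faults so far: 3)
  step 9: ref 3 -> FAULT, evict 4, frames=[5,3,2] (faults so far: 4)
  step 10: ref 2 -> HIT, frames=[5,3,2] (faults so far: 4)
  step 11: ref 3 -> HIT, frames=[5,3,2] (faults so far: 4)
  Optimal total faults: 4

Answer: 4 5 4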